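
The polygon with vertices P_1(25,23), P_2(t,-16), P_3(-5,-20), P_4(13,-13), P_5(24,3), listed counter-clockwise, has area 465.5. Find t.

-6

The doubled signed area Σ (x_i y_{i+1} − x_{i+1} y_i) is linear in t.
With t=0 it equals 673; the coefficient of t is -43 (from the two edges through P_2).
So -43·t + 673 = 2·465.5 = 931 ⇒ t = -6.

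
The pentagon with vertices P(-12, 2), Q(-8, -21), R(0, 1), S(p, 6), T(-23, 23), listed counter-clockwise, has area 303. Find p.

-1

Write out the shoelace sum; only the two edges meeting at S involve p:
2·Area = [(0·6 − p·1) + (p·23 − (-23)·6)] + 490
       = 22·p + 628 = 606
⇒ p = -1.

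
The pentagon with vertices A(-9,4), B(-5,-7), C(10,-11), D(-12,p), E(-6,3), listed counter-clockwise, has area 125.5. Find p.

Write out the shoelace sum; only the two edges meeting at D involve p:
2·Area = [(10·p − (-12)·(-11)) + ((-12)·3 − (-6)·p)] + 211
       = 16·p + 43 = 251
⇒ p = 13.

13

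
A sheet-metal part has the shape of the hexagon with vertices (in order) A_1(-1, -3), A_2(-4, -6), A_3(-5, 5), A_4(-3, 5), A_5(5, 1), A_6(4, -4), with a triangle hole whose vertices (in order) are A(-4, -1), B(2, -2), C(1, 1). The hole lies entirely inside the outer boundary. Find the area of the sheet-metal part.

58.5

Outer boundary:
Σ = (-6) + (-50) + (-10) + (-28) + (-24) + (-16) = -134
Area = |Σ|/2 = 67.
Hole:
A→B: (-4)(-2) − (2)(-1) = 10
B→C: (2)(1) − (1)(-2) = 4
C→A: (1)(-1) − (-4)(1) = 3
Σ = 17
Area = |Σ|/2 = 8.5.
Net area = 67 − 8.5 = 58.5.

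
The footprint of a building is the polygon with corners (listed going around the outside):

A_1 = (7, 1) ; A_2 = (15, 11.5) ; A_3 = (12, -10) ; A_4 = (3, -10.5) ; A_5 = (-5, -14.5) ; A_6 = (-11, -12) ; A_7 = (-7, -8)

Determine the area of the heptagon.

230.5

Apply the shoelace formula: 2A = Σ (x_i·y_{i+1} − x_{i+1}·y_i), indices taken mod 7.
Cross-terms: 65.5, -288, -96, -96, -99.5, 4, 49  ⇒  Σ = -461
Area = |Σ|/2 = 230.5.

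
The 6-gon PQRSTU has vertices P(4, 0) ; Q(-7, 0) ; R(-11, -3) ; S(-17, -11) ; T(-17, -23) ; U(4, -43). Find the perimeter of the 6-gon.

110

|PQ| = √((-11)² + (0)²) = √121 = 11
|QR| = √((-4)² + (-3)²) = √25 = 5
|RS| = √((-6)² + (-8)²) = √100 = 10
|ST| = √((0)² + (-12)²) = √144 = 12
|TU| = √((21)² + (-20)²) = √841 = 29
|UP| = √((0)² + (43)²) = √1849 = 43
Perimeter = 11 + 5 + 10 + 12 + 29 + 43 = 110.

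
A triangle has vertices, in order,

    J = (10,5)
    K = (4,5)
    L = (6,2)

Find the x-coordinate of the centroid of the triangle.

Apply Gauss's area formula. First the cross-terms c_i = x_i·y_{i+1} − x_{i+1}·y_i:
  30, -22, 10  ⇒  2A = 18, A = 9.
Then Σ (x_i + x_{i+1})·c_i = 360, so x̄ = 360 / (6·9) = 20/3.

20/3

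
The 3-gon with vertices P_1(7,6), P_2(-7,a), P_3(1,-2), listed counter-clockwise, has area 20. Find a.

-6

Write out the shoelace sum; only the two edges meeting at P_2 involve a:
2·Area = [(7·a − (-7)·6) + ((-7)·(-2) − 1·a)] + 20
       = 6·a + 76 = 40
⇒ a = -6.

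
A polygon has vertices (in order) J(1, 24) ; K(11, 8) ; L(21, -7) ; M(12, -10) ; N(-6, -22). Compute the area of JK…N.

536.5

Apply the surveyor's formula: 2A = Σ (x_i·y_{i+1} − x_{i+1}·y_i), indices taken mod 5.
Σ = (-256) + (-245) + (-126) + (-324) + (-122) = -1073
Area = |Σ|/2 = 536.5.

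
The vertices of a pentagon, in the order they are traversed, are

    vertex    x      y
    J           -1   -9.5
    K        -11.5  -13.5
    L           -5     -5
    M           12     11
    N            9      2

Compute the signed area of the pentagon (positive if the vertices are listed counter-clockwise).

Apply the surveyor's formula: 2A = Σ (x_i·y_{i+1} − x_{i+1}·y_i), indices taken mod 5.
Σ = (-95.75) + (-10) + (5) + (-75) + (-83.5) = -259.25
Signed area = Σ/2 = -129.625 (negative ⇒ clockwise traversal).

-129.625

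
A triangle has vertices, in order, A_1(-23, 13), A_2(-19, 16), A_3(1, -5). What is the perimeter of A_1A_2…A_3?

64

|A_1A_2| = √((4)² + (3)²) = √25 = 5
|A_2A_3| = √((20)² + (-21)²) = √841 = 29
|A_3A_1| = √((-24)² + (18)²) = √900 = 30
Perimeter = 5 + 29 + 30 = 64.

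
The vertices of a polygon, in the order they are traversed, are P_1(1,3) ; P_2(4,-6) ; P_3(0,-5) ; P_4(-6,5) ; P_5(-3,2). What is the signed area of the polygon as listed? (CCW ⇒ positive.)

-38

P_1→P_2: (1)(-6) − (4)(3) = -18
P_2→P_3: (4)(-5) − (0)(-6) = -20
P_3→P_4: (0)(5) − (-6)(-5) = -30
P_4→P_5: (-6)(2) − (-3)(5) = 3
P_5→P_1: (-3)(3) − (1)(2) = -11
Σ = -76
Signed area = Σ/2 = -38 (negative ⇒ clockwise traversal).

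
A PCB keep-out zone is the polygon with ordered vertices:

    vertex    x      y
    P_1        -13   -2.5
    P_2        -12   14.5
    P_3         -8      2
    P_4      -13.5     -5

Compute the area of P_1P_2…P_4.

45.375

Apply Gauss's area formula: 2A = Σ (x_i·y_{i+1} − x_{i+1}·y_i), indices taken mod 4.
Cross-terms: -218.5, 92, 67, -31.25  ⇒  Σ = -90.75
Area = |Σ|/2 = 45.375.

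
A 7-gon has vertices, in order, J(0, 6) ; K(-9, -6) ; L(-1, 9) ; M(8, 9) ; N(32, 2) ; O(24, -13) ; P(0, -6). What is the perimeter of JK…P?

120

|JK| = √((-9)² + (-12)²) = √225 = 15
|KL| = √((8)² + (15)²) = √289 = 17
|LM| = √((9)² + (0)²) = √81 = 9
|MN| = √((24)² + (-7)²) = √625 = 25
|NO| = √((-8)² + (-15)²) = √289 = 17
|OP| = √((-24)² + (7)²) = √625 = 25
|PJ| = √((0)² + (12)²) = √144 = 12
Perimeter = 15 + 17 + 9 + 25 + 17 + 25 + 12 = 120.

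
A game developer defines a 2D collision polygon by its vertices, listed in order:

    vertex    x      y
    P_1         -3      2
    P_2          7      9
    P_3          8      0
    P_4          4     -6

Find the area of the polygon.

Apply the surveyor's formula: 2A = Σ (x_i·y_{i+1} − x_{i+1}·y_i), indices taken mod 4.
P_1→P_2: (-3)(9) − (7)(2) = -41
P_2→P_3: (7)(0) − (8)(9) = -72
P_3→P_4: (8)(-6) − (4)(0) = -48
P_4→P_1: (4)(2) − (-3)(-6) = -10
Σ = -171
Area = |Σ|/2 = 85.5.

85.5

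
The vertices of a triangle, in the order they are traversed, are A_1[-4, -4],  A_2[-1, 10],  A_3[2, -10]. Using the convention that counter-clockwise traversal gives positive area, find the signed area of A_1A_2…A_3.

Σ = (-44) + (-10) + (-48) = -102
Signed area = Σ/2 = -51 (negative ⇒ clockwise traversal).

-51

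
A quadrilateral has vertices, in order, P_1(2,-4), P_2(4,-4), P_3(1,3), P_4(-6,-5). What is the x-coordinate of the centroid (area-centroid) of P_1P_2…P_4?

-73/213

Apply the shoelace formula. First the cross-terms c_i = x_i·y_{i+1} − x_{i+1}·y_i:
  8, 16, 13, 34  ⇒  2A = 71, A = 35.5.
Then Σ (x_i + x_{i+1})·c_i = -73, so x̄ = -73 / (6·35.5) = -73/213.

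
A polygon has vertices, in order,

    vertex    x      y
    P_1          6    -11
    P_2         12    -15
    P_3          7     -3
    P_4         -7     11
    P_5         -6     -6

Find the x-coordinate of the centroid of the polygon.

17/29

Apply the shoelace (surveyor's) formula. First the cross-terms c_i = x_i·y_{i+1} − x_{i+1}·y_i:
  42, 69, 56, 108, 102  ⇒  2A = 377, A = 188.5.
Then Σ (x_i + x_{i+1})·c_i = 663, so x̄ = 663 / (6·188.5) = 17/29.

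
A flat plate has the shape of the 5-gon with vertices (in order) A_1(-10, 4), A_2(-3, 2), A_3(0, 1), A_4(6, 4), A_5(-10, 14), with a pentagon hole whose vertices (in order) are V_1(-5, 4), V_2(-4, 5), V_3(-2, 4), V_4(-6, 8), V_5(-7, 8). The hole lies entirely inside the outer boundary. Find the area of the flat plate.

97

Outer boundary:
Apply the shoelace (surveyor's) formula: 2A = Σ (x_i·y_{i+1} − x_{i+1}·y_i), indices taken mod 5.
Cross-terms: -8, -3, -6, 124, 100  ⇒  Σ = 207
Area = |Σ|/2 = 103.5.
Hole:
Cross-terms: -9, -6, 8, 8, 12  ⇒  Σ = 13
Area = |Σ|/2 = 6.5.
Net area = 103.5 − 6.5 = 97.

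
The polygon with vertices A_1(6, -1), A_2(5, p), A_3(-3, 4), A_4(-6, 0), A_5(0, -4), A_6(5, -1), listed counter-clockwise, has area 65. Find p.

Write out the shoelace sum; only the two edges meeting at A_2 involve p:
2·Area = [(6·p − 5·(-1)) + (5·4 − (-3)·p)] + 69
       = 9·p + 94 = 130
⇒ p = 4.

4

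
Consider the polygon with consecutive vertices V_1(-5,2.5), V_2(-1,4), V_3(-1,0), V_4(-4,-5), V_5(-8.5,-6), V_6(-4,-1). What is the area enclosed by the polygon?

Apply the surveyor's formula: 2A = Σ (x_i·y_{i+1} − x_{i+1}·y_i), indices taken mod 6.
Σ = (-17.5) + (4) + (5) + (-18.5) + (-15.5) + (-15) = -57.5
Area = |Σ|/2 = 28.75.

28.75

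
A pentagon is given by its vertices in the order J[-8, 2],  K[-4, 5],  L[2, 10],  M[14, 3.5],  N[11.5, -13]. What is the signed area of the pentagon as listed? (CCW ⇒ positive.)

Apply the surveyor's formula: 2A = Σ (x_i·y_{i+1} − x_{i+1}·y_i), indices taken mod 5.
Σ = (-32) + (-50) + (-133) + (-222.25) + (-81) = -518.25
Signed area = Σ/2 = -259.125 (negative ⇒ clockwise traversal).

-259.125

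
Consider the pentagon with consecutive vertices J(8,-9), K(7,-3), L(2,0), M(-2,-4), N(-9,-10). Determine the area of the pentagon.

91

Apply Gauss's area formula: 2A = Σ (x_i·y_{i+1} − x_{i+1}·y_i), indices taken mod 5.
J→K: (8)(-3) − (7)(-9) = 39
K→L: (7)(0) − (2)(-3) = 6
L→M: (2)(-4) − (-2)(0) = -8
M→N: (-2)(-10) − (-9)(-4) = -16
N→J: (-9)(-9) − (8)(-10) = 161
Σ = 182
Area = |Σ|/2 = 91.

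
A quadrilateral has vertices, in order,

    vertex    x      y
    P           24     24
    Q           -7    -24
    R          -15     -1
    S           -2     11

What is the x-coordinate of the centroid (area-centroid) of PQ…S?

Apply Gauss's area formula. First the cross-terms c_i = x_i·y_{i+1} − x_{i+1}·y_i:
  -408, -353, -167, -312  ⇒  2A = -1240, A = -620.
Then Σ (x_i + x_{i+1})·c_i = -3195, so x̄ = -3195 / (6·(-620)) = 213/248.

213/248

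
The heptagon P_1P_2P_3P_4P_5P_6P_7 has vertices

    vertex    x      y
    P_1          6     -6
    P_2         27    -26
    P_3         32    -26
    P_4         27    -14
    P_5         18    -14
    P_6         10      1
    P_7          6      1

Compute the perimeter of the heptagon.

84

|P_1P_2| = √((21)² + (-20)²) = √841 = 29
|P_2P_3| = √((5)² + (0)²) = √25 = 5
|P_3P_4| = √((-5)² + (12)²) = √169 = 13
|P_4P_5| = √((-9)² + (0)²) = √81 = 9
|P_5P_6| = √((-8)² + (15)²) = √289 = 17
|P_6P_7| = √((-4)² + (0)²) = √16 = 4
|P_7P_1| = √((0)² + (-7)²) = √49 = 7
Perimeter = 29 + 5 + 13 + 9 + 17 + 4 + 7 = 84.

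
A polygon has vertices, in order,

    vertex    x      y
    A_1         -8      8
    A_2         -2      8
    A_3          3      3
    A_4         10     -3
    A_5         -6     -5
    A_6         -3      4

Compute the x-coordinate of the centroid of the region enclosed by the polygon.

Apply the shoelace formula. First the cross-terms c_i = x_i·y_{i+1} − x_{i+1}·y_i:
  -48, -30, -39, -68, -39, 8  ⇒  2A = -216, A = -108.
Then Σ (x_i + x_{i+1})·c_i = -66, so x̄ = -66 / (6·(-108)) = 11/108.

11/108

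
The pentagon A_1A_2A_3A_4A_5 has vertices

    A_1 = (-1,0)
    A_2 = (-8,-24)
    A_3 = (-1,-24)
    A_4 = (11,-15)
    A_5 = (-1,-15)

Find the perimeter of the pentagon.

74

|A_1A_2| = √((-7)² + (-24)²) = √625 = 25
|A_2A_3| = √((7)² + (0)²) = √49 = 7
|A_3A_4| = √((12)² + (9)²) = √225 = 15
|A_4A_5| = √((-12)² + (0)²) = √144 = 12
|A_5A_1| = √((0)² + (15)²) = √225 = 15
Perimeter = 25 + 7 + 15 + 12 + 15 = 74.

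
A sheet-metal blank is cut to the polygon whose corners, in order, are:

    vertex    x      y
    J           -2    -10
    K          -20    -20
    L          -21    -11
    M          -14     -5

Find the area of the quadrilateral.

Σ = (-160) + (-200) + (-49) + (130) = -279
Area = |Σ|/2 = 139.5.

139.5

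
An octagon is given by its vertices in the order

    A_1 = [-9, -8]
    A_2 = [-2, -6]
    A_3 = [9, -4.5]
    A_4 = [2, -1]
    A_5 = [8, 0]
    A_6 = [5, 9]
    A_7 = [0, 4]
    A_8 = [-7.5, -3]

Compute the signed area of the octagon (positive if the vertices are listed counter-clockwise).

132

A_1→A_2: (-9)(-6) − (-2)(-8) = 38
A_2→A_3: (-2)(-4.5) − (9)(-6) = 63
A_3→A_4: (9)(-1) − (2)(-4.5) = 0
A_4→A_5: (2)(0) − (8)(-1) = 8
A_5→A_6: (8)(9) − (5)(0) = 72
A_6→A_7: (5)(4) − (0)(9) = 20
A_7→A_8: (0)(-3) − (-7.5)(4) = 30
A_8→A_1: (-7.5)(-8) − (-9)(-3) = 33
Σ = 264
Signed area = Σ/2 = 132 (positive ⇒ counter-clockwise traversal).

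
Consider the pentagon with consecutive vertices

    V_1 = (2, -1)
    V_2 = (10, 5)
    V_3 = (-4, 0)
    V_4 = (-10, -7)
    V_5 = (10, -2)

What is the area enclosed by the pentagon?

76

Apply the shoelace formula: 2A = Σ (x_i·y_{i+1} − x_{i+1}·y_i), indices taken mod 5.
Cross-terms: 20, 20, 28, 90, -6  ⇒  Σ = 152
Area = |Σ|/2 = 76.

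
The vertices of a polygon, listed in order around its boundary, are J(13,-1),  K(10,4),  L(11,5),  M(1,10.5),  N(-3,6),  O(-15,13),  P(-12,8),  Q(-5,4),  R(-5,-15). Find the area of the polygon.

295

J→K: (13)(4) − (10)(-1) = 62
K→L: (10)(5) − (11)(4) = 6
L→M: (11)(10.5) − (1)(5) = 110.5
M→N: (1)(6) − (-3)(10.5) = 37.5
N→O: (-3)(13) − (-15)(6) = 51
O→P: (-15)(8) − (-12)(13) = 36
P→Q: (-12)(4) − (-5)(8) = -8
Q→R: (-5)(-15) − (-5)(4) = 95
R→J: (-5)(-1) − (13)(-15) = 200
Σ = 590
Area = |Σ|/2 = 295.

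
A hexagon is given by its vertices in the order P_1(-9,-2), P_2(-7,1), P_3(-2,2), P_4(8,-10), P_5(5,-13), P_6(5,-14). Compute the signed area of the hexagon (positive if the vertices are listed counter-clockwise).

-113

Apply the surveyor's formula: 2A = Σ (x_i·y_{i+1} − x_{i+1}·y_i), indices taken mod 6.
Σ = (-23) + (-12) + (4) + (-54) + (-5) + (-136) = -226
Signed area = Σ/2 = -113 (negative ⇒ clockwise traversal).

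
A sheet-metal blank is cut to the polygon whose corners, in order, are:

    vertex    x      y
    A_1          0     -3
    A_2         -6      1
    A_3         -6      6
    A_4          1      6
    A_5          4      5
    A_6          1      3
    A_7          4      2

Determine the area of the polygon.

Apply Gauss's area formula: 2A = Σ (x_i·y_{i+1} − x_{i+1}·y_i), indices taken mod 7.
Cross-terms: -18, -30, -42, -19, 7, -10, -12  ⇒  Σ = -124
Area = |Σ|/2 = 62.

62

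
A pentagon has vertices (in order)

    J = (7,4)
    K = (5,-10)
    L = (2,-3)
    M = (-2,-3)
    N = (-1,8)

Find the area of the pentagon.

Σ = (-90) + (5) + (-12) + (-19) + (-60) = -176
Area = |Σ|/2 = 88.

88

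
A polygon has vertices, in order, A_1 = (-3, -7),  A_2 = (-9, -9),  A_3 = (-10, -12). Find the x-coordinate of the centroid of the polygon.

Apply Gauss's area formula. First the cross-terms c_i = x_i·y_{i+1} − x_{i+1}·y_i:
  -36, 18, 34  ⇒  2A = 16, A = 8.
Then Σ (x_i + x_{i+1})·c_i = -352, so x̄ = -352 / (6·8) = -22/3.

-22/3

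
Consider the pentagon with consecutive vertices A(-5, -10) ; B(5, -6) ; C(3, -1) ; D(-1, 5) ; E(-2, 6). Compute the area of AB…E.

Apply the surveyor's formula: 2A = Σ (x_i·y_{i+1} − x_{i+1}·y_i), indices taken mod 5.
Σ = (80) + (13) + (14) + (4) + (50) = 161
Area = |Σ|/2 = 80.5.

80.5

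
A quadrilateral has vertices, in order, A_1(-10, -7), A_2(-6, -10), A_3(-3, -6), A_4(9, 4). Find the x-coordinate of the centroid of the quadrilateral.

-707/249

Apply the shoelace formula. First the cross-terms c_i = x_i·y_{i+1} − x_{i+1}·y_i:
  58, 6, 42, -23  ⇒  2A = 83, A = 41.5.
Then Σ (x_i + x_{i+1})·c_i = -707, so x̄ = -707 / (6·41.5) = -707/249.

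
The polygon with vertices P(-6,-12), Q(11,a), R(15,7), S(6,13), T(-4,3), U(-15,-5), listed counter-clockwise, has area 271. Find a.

5

Write out the shoelace sum; only the two edges meeting at Q involve a:
2·Area = [((-6)·a − 11·(-12)) + (11·7 − 15·a)] + 438
       = -21·a + 647 = 542
⇒ a = 5.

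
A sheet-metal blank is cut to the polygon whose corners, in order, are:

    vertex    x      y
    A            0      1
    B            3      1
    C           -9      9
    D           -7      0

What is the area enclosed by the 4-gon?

44.5

Σ = (-3) + (36) + (63) + (-7) = 89
Area = |Σ|/2 = 44.5.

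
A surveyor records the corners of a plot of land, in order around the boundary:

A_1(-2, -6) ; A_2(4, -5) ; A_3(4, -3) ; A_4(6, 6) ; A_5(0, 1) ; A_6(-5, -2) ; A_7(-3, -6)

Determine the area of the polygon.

Σ = (34) + (8) + (42) + (6) + (5) + (24) + (6) = 125
Area = |Σ|/2 = 62.5.

62.5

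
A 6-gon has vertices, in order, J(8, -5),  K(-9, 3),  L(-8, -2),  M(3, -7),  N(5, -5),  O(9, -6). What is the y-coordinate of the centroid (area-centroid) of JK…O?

-304/121

Apply the surveyor's formula. First the cross-terms c_i = x_i·y_{i+1} − x_{i+1}·y_i:
  -21, 42, 62, 20, 15, 3  ⇒  2A = 121, A = 60.5.
Then Σ (y_i + y_{i+1})·c_i = -912, so ȳ = -912 / (6·60.5) = -304/121.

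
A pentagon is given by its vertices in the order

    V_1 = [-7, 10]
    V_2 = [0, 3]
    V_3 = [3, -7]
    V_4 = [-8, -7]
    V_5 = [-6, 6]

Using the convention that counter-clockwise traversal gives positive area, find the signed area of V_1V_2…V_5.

-107.5

Apply the surveyor's formula: 2A = Σ (x_i·y_{i+1} − x_{i+1}·y_i), indices taken mod 5.
V_1→V_2: (-7)(3) − (0)(10) = -21
V_2→V_3: (0)(-7) − (3)(3) = -9
V_3→V_4: (3)(-7) − (-8)(-7) = -77
V_4→V_5: (-8)(6) − (-6)(-7) = -90
V_5→V_1: (-6)(10) − (-7)(6) = -18
Σ = -215
Signed area = Σ/2 = -107.5 (negative ⇒ clockwise traversal).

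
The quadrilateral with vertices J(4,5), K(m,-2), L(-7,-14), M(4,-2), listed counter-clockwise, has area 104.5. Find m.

-7

Write out the shoelace sum; only the two edges meeting at K involve m:
2·Area = [(4·(-2) − m·5) + (m·(-14) − (-7)·(-2))] + 98
       = -19·m + 76 = 209
⇒ m = -7.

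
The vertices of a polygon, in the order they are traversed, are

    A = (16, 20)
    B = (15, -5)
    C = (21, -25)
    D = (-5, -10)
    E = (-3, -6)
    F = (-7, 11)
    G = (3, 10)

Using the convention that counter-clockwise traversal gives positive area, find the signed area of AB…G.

Σ = (-380) + (-270) + (-335) + (0) + (-75) + (-103) + (-100) = -1263
Signed area = Σ/2 = -631.5 (negative ⇒ clockwise traversal).

-631.5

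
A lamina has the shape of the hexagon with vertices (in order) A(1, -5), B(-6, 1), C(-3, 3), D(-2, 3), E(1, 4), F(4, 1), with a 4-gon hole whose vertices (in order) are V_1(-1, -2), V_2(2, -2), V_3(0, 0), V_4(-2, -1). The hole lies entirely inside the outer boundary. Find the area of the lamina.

42.5

Outer boundary:
Apply the shoelace formula: 2A = Σ (x_i·y_{i+1} − x_{i+1}·y_i), indices taken mod 6.
Σ = (-29) + (-15) + (-3) + (-11) + (-15) + (-21) = -94
Area = |Σ|/2 = 47.
Hole:
Apply Gauss's area formula: 2A = Σ (x_i·y_{i+1} − x_{i+1}·y_i), indices taken mod 4.
Cross-terms: 6, 0, 0, 3  ⇒  Σ = 9
Area = |Σ|/2 = 4.5.
Net area = 47 − 4.5 = 42.5.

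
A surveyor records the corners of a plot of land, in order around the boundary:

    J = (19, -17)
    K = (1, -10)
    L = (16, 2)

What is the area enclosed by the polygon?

Apply Gauss's area formula: 2A = Σ (x_i·y_{i+1} − x_{i+1}·y_i), indices taken mod 3.
Σ = (-173) + (162) + (-310) = -321
Area = |Σ|/2 = 160.5.

160.5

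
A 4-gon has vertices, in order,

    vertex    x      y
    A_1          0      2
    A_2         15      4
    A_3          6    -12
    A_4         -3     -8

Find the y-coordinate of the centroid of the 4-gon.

-88/27

Apply the surveyor's formula. First the cross-terms c_i = x_i·y_{i+1} − x_{i+1}·y_i:
  -30, -204, -84, -6  ⇒  2A = -324, A = -162.
Then Σ (y_i + y_{i+1})·c_i = 3168, so ȳ = 3168 / (6·(-162)) = -88/27.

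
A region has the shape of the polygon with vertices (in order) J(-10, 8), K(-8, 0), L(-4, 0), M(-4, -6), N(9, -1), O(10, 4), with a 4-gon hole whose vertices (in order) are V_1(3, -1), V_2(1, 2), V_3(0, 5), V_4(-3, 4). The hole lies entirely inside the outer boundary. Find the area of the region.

147

Outer boundary:
Apply the surveyor's formula: 2A = Σ (x_i·y_{i+1} − x_{i+1}·y_i), indices taken mod 6.
Cross-terms: 64, 0, 24, 58, 46, 120  ⇒  Σ = 312
Area = |Σ|/2 = 156.
Hole:
V_1→V_2: (3)(2) − (1)(-1) = 7
V_2→V_3: (1)(5) − (0)(2) = 5
V_3→V_4: (0)(4) − (-3)(5) = 15
V_4→V_1: (-3)(-1) − (3)(4) = -9
Σ = 18
Area = |Σ|/2 = 9.
Net area = 156 − 9 = 147.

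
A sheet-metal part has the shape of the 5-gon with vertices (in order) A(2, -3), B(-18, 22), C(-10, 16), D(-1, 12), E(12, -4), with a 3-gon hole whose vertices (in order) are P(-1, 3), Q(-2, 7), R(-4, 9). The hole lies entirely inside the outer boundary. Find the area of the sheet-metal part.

172

Outer boundary:
Σ = (-10) + (-68) + (-104) + (-140) + (-28) = -350
Area = |Σ|/2 = 175.
Hole:
Σ = (-1) + (10) + (-3) = 6
Area = |Σ|/2 = 3.
Net area = 175 − 3 = 172.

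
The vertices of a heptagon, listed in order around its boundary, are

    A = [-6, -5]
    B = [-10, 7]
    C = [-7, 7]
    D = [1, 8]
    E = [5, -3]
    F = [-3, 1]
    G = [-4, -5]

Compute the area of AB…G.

107

Apply the shoelace formula: 2A = Σ (x_i·y_{i+1} − x_{i+1}·y_i), indices taken mod 7.
Cross-terms: -92, -21, -63, -43, -4, 19, -10  ⇒  Σ = -214
Area = |Σ|/2 = 107.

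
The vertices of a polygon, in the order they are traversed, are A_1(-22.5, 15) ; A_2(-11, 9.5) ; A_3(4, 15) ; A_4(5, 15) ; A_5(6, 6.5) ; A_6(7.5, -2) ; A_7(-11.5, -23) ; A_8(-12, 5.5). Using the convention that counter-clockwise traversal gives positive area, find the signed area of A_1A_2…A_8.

Cross-terms: -48.75, -203, -15, -57.5, -60.75, -195.5, -339.25, -56.25  ⇒  Σ = -976
Signed area = Σ/2 = -488 (negative ⇒ clockwise traversal).

-488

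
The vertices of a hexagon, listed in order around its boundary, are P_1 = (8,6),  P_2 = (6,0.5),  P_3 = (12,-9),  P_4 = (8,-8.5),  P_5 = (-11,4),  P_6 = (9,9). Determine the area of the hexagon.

Apply the surveyor's formula: 2A = Σ (x_i·y_{i+1} − x_{i+1}·y_i), indices taken mod 6.
Cross-terms: -32, -60, -30, -61.5, -135, -18  ⇒  Σ = -336.5
Area = |Σ|/2 = 168.25.

168.25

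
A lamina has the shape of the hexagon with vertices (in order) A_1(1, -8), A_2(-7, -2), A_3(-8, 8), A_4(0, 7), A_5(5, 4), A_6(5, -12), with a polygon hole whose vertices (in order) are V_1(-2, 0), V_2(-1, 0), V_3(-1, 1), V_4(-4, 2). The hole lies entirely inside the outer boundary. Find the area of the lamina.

Outer boundary:
Apply the shoelace formula: 2A = Σ (x_i·y_{i+1} − x_{i+1}·y_i), indices taken mod 6.
Σ = (-58) + (-72) + (-56) + (-35) + (-80) + (-28) = -329
Area = |Σ|/2 = 164.5.
Hole:
Apply the shoelace (surveyor's) formula: 2A = Σ (x_i·y_{i+1} − x_{i+1}·y_i), indices taken mod 4.
Σ = (0) + (-1) + (2) + (4) = 5
Area = |Σ|/2 = 2.5.
Net area = 164.5 − 2.5 = 162.

162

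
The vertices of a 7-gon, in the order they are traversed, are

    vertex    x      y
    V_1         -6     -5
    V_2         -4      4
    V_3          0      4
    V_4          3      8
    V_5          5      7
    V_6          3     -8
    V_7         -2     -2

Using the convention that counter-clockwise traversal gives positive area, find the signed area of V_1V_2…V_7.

Σ = (-44) + (-16) + (-12) + (-19) + (-61) + (-22) + (-2) = -176
Signed area = Σ/2 = -88 (negative ⇒ clockwise traversal).

-88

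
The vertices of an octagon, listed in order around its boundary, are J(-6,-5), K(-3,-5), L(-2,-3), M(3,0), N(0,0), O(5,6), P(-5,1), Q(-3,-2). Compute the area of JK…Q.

37

Apply the surveyor's formula: 2A = Σ (x_i·y_{i+1} − x_{i+1}·y_i), indices taken mod 8.
Σ = (15) + (-1) + (9) + (0) + (0) + (35) + (13) + (3) = 74
Area = |Σ|/2 = 37.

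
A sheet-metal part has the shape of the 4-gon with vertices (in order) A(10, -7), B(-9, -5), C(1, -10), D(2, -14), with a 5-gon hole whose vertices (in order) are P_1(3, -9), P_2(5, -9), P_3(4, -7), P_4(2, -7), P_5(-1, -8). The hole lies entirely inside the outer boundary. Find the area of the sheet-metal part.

49.5

Outer boundary:
Apply Gauss's area formula: 2A = Σ (x_i·y_{i+1} − x_{i+1}·y_i), indices taken mod 4.
Σ = (-113) + (95) + (6) + (126) = 114
Area = |Σ|/2 = 57.
Hole:
Apply the shoelace (surveyor's) formula: 2A = Σ (x_i·y_{i+1} − x_{i+1}·y_i), indices taken mod 5.
Cross-terms: 18, 1, -14, -23, 33  ⇒  Σ = 15
Area = |Σ|/2 = 7.5.
Net area = 57 − 7.5 = 49.5.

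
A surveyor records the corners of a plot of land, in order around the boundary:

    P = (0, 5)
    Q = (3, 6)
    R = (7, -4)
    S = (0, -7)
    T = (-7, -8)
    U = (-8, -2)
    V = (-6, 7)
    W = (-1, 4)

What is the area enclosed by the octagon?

153.5

Apply the shoelace (surveyor's) formula: 2A = Σ (x_i·y_{i+1} − x_{i+1}·y_i), indices taken mod 8.
Σ = (-15) + (-54) + (-49) + (-49) + (-50) + (-68) + (-17) + (-5) = -307
Area = |Σ|/2 = 153.5.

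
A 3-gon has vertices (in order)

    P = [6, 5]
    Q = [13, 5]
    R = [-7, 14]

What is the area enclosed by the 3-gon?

Apply Gauss's area formula: 2A = Σ (x_i·y_{i+1} − x_{i+1}·y_i), indices taken mod 3.
P→Q: (6)(5) − (13)(5) = -35
Q→R: (13)(14) − (-7)(5) = 217
R→P: (-7)(5) − (6)(14) = -119
Σ = 63
Area = |Σ|/2 = 31.5.

31.5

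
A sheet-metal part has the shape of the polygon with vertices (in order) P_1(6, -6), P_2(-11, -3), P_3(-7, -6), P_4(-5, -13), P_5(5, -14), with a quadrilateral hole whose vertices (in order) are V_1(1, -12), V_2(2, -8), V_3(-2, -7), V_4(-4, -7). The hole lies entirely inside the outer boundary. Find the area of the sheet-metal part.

Outer boundary:
Cross-terms: -84, 45, 61, 135, 54  ⇒  Σ = 211
Area = |Σ|/2 = 105.5.
Hole:
Apply the shoelace (surveyor's) formula: 2A = Σ (x_i·y_{i+1} − x_{i+1}·y_i), indices taken mod 4.
V_1→V_2: (1)(-8) − (2)(-12) = 16
V_2→V_3: (2)(-7) − (-2)(-8) = -30
V_3→V_4: (-2)(-7) − (-4)(-7) = -14
V_4→V_1: (-4)(-12) − (1)(-7) = 55
Σ = 27
Area = |Σ|/2 = 13.5.
Net area = 105.5 − 13.5 = 92.

92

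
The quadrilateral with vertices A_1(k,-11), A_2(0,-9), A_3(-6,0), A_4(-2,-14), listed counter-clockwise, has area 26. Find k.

Write out the shoelace sum; only the two edges meeting at A_1 involve k:
2·Area = [((-2)·(-11) − k·(-14)) + (k·(-9) − 0·(-11))] + 30
       = 5·k + 52 = 52
⇒ k = 0.

0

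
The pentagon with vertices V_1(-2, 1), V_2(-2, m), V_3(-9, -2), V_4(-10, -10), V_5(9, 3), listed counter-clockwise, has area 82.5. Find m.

Write out the shoelace sum; only the two edges meeting at V_2 involve m:
2·Area = [((-2)·m − (-2)·1) + ((-2)·(-2) − (-9)·m)] + 145
       = 7·m + 151 = 165
⇒ m = 2.

2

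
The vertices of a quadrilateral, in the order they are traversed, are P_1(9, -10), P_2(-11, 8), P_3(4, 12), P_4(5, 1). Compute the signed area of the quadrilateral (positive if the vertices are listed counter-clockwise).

Cross-terms: -38, -164, -56, -59  ⇒  Σ = -317
Signed area = Σ/2 = -158.5 (negative ⇒ clockwise traversal).

-158.5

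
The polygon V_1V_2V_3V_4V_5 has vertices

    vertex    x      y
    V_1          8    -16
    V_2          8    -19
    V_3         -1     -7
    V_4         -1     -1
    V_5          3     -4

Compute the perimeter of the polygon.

|V_1V_2| = √((0)² + (-3)²) = √9 = 3
|V_2V_3| = √((-9)² + (12)²) = √225 = 15
|V_3V_4| = √((0)² + (6)²) = √36 = 6
|V_4V_5| = √((4)² + (-3)²) = √25 = 5
|V_5V_1| = √((5)² + (-12)²) = √169 = 13
Perimeter = 3 + 15 + 6 + 5 + 13 = 42.

42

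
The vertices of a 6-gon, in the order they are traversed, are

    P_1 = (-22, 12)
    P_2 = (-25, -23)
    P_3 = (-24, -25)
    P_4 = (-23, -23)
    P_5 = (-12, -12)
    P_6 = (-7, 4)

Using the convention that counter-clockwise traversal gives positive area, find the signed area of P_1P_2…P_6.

364

Apply the shoelace (surveyor's) formula: 2A = Σ (x_i·y_{i+1} − x_{i+1}·y_i), indices taken mod 6.
Σ = (806) + (73) + (-23) + (0) + (-132) + (4) = 728
Signed area = Σ/2 = 364 (positive ⇒ counter-clockwise traversal).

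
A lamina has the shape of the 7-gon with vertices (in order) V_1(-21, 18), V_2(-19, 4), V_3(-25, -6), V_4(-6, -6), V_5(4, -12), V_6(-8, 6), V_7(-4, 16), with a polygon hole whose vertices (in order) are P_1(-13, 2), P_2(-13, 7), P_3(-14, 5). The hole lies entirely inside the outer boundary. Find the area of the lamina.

Outer boundary:
Cross-terms: 258, 214, 114, 96, -72, -104, 264  ⇒  Σ = 770
Area = |Σ|/2 = 385.
Hole:
Apply the shoelace formula: 2A = Σ (x_i·y_{i+1} − x_{i+1}·y_i), indices taken mod 3.
P_1→P_2: (-13)(7) − (-13)(2) = -65
P_2→P_3: (-13)(5) − (-14)(7) = 33
P_3→P_1: (-14)(2) − (-13)(5) = 37
Σ = 5
Area = |Σ|/2 = 2.5.
Net area = 385 − 2.5 = 382.5.

382.5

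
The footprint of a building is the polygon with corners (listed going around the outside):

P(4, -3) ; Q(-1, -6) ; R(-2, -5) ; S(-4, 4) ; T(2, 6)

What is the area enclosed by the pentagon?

Apply the shoelace (surveyor's) formula: 2A = Σ (x_i·y_{i+1} − x_{i+1}·y_i), indices taken mod 5.
Σ = (-27) + (-7) + (-28) + (-32) + (-30) = -124
Area = |Σ|/2 = 62.

62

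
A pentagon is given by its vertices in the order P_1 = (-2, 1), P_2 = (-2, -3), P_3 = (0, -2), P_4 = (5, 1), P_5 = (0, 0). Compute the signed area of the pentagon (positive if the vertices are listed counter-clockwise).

11

Apply the surveyor's formula: 2A = Σ (x_i·y_{i+1} − x_{i+1}·y_i), indices taken mod 5.
Cross-terms: 8, 4, 10, 0, 0  ⇒  Σ = 22
Signed area = Σ/2 = 11 (positive ⇒ counter-clockwise traversal).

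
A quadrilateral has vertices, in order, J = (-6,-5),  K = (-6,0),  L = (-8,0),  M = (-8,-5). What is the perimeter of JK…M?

|JK| = √((0)² + (5)²) = √25 = 5
|KL| = √((-2)² + (0)²) = √4 = 2
|LM| = √((0)² + (-5)²) = √25 = 5
|MJ| = √((2)² + (0)²) = √4 = 2
Perimeter = 5 + 2 + 5 + 2 = 14.

14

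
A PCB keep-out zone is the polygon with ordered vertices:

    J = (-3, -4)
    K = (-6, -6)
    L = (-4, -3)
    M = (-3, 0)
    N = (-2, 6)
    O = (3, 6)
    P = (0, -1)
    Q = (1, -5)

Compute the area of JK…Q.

Apply Gauss's area formula: 2A = Σ (x_i·y_{i+1} − x_{i+1}·y_i), indices taken mod 8.
Cross-terms: -6, -6, -9, -18, -30, -3, 1, -19  ⇒  Σ = -90
Area = |Σ|/2 = 45.

45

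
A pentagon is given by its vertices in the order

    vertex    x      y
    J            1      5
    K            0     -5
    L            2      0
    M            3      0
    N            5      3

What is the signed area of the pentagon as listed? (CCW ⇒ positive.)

Apply the surveyor's formula: 2A = Σ (x_i·y_{i+1} − x_{i+1}·y_i), indices taken mod 5.
Cross-terms: -5, 10, 0, 9, 22  ⇒  Σ = 36
Signed area = Σ/2 = 18 (positive ⇒ counter-clockwise traversal).

18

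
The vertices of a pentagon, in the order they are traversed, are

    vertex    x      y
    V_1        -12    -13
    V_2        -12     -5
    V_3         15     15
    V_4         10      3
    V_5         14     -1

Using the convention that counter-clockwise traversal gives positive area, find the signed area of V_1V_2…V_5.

-276

Σ = (-96) + (-105) + (-105) + (-52) + (-194) = -552
Signed area = Σ/2 = -276 (negative ⇒ clockwise traversal).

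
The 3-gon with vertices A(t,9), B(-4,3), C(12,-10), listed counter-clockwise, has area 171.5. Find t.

Write out the shoelace sum; only the two edges meeting at A involve t:
2·Area = [(12·9 − t·(-10)) + (t·3 − (-4)·9)] + 4
       = 13·t + 148 = 343
⇒ t = 15.

15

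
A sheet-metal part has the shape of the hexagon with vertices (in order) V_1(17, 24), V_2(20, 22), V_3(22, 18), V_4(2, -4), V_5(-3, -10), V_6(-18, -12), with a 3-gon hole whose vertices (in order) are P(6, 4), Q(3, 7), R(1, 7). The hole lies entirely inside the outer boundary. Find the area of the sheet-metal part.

Outer boundary:
V_1→V_2: (17)(22) − (20)(24) = -106
V_2→V_3: (20)(18) − (22)(22) = -124
V_3→V_4: (22)(-4) − (2)(18) = -124
V_4→V_5: (2)(-10) − (-3)(-4) = -32
V_5→V_6: (-3)(-12) − (-18)(-10) = -144
V_6→V_1: (-18)(24) − (17)(-12) = -228
Σ = -758
Area = |Σ|/2 = 379.
Hole:
Apply the surveyor's formula: 2A = Σ (x_i·y_{i+1} − x_{i+1}·y_i), indices taken mod 3.
Σ = (30) + (14) + (-38) = 6
Area = |Σ|/2 = 3.
Net area = 379 − 3 = 376.

376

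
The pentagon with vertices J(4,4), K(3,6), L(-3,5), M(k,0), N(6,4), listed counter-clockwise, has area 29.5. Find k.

Write out the shoelace sum; only the two edges meeting at M involve k:
2·Area = [((-3)·0 − k·5) + (k·4 − 6·0)] + 53
       = -1·k + 53 = 59
⇒ k = -6.

-6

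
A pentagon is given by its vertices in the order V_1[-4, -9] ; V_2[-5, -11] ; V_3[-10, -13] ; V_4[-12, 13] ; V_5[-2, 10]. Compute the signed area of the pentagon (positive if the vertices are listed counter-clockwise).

-184

Apply the shoelace (surveyor's) formula: 2A = Σ (x_i·y_{i+1} − x_{i+1}·y_i), indices taken mod 5.
Σ = (-1) + (-45) + (-286) + (-94) + (58) = -368
Signed area = Σ/2 = -184 (negative ⇒ clockwise traversal).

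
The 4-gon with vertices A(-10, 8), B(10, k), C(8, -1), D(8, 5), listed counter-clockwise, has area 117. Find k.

Write out the shoelace sum; only the two edges meeting at B involve k:
2·Area = [((-10)·k − 10·8) + (10·(-1) − 8·k)] + 162
       = -18·k + 72 = 234
⇒ k = -9.

-9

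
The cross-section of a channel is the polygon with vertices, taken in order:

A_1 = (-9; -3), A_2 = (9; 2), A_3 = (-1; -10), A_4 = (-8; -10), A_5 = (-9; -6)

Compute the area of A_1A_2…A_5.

109

Apply the shoelace formula: 2A = Σ (x_i·y_{i+1} − x_{i+1}·y_i), indices taken mod 5.
A_1→A_2: (-9)(2) − (9)(-3) = 9
A_2→A_3: (9)(-10) − (-1)(2) = -88
A_3→A_4: (-1)(-10) − (-8)(-10) = -70
A_4→A_5: (-8)(-6) − (-9)(-10) = -42
A_5→A_1: (-9)(-3) − (-9)(-6) = -27
Σ = -218
Area = |Σ|/2 = 109.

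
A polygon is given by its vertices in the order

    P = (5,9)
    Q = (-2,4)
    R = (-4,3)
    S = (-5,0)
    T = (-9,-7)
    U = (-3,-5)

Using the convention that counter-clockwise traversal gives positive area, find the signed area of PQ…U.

Cross-terms: 38, 10, 15, 35, 24, -2  ⇒  Σ = 120
Signed area = Σ/2 = 60 (positive ⇒ counter-clockwise traversal).

60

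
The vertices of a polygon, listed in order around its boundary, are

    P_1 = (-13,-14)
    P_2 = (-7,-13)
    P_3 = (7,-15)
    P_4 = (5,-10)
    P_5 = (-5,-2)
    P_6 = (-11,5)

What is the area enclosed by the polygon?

Apply Gauss's area formula: 2A = Σ (x_i·y_{i+1} − x_{i+1}·y_i), indices taken mod 6.
Σ = (71) + (196) + (5) + (-60) + (-47) + (219) = 384
Area = |Σ|/2 = 192.

192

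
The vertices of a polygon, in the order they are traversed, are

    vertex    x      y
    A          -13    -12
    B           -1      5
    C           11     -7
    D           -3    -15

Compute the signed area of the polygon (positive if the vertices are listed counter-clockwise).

-235

Σ = (-77) + (-48) + (-186) + (-159) = -470
Signed area = Σ/2 = -235 (negative ⇒ clockwise traversal).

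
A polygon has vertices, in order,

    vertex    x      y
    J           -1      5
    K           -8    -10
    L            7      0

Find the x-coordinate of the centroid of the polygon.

-2/3

Apply the shoelace (surveyor's) formula. First the cross-terms c_i = x_i·y_{i+1} − x_{i+1}·y_i:
  50, 70, 35  ⇒  2A = 155, A = 77.5.
Then Σ (x_i + x_{i+1})·c_i = -310, so x̄ = -310 / (6·77.5) = -2/3.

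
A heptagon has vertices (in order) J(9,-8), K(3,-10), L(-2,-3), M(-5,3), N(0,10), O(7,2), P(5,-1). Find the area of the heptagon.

142

Apply the shoelace (surveyor's) formula: 2A = Σ (x_i·y_{i+1} − x_{i+1}·y_i), indices taken mod 7.
J→K: (9)(-10) − (3)(-8) = -66
K→L: (3)(-3) − (-2)(-10) = -29
L→M: (-2)(3) − (-5)(-3) = -21
M→N: (-5)(10) − (0)(3) = -50
N→O: (0)(2) − (7)(10) = -70
O→P: (7)(-1) − (5)(2) = -17
P→J: (5)(-8) − (9)(-1) = -31
Σ = -284
Area = |Σ|/2 = 142.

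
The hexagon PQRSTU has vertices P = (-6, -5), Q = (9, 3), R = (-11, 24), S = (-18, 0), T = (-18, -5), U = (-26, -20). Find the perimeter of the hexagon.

118

|PQ| = √((15)² + (8)²) = √289 = 17
|QR| = √((-20)² + (21)²) = √841 = 29
|RS| = √((-7)² + (-24)²) = √625 = 25
|ST| = √((0)² + (-5)²) = √25 = 5
|TU| = √((-8)² + (-15)²) = √289 = 17
|UP| = √((20)² + (15)²) = √625 = 25
Perimeter = 17 + 29 + 25 + 5 + 17 + 25 = 118.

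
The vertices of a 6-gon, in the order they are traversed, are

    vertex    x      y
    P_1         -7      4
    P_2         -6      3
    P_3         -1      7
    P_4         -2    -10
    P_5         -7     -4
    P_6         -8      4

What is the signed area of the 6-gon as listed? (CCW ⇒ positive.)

Apply the shoelace formula: 2A = Σ (x_i·y_{i+1} − x_{i+1}·y_i), indices taken mod 6.
P_1→P_2: (-7)(3) − (-6)(4) = 3
P_2→P_3: (-6)(7) − (-1)(3) = -39
P_3→P_4: (-1)(-10) − (-2)(7) = 24
P_4→P_5: (-2)(-4) − (-7)(-10) = -62
P_5→P_6: (-7)(4) − (-8)(-4) = -60
P_6→P_1: (-8)(4) − (-7)(4) = -4
Σ = -138
Signed area = Σ/2 = -69 (negative ⇒ clockwise traversal).

-69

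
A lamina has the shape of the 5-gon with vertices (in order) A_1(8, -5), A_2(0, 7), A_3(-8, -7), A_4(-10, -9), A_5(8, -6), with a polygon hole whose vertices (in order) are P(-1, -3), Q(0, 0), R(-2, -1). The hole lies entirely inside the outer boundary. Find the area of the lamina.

Outer boundary:
A_1→A_2: (8)(7) − (0)(-5) = 56
A_2→A_3: (0)(-7) − (-8)(7) = 56
A_3→A_4: (-8)(-9) − (-10)(-7) = 2
A_4→A_5: (-10)(-6) − (8)(-9) = 132
A_5→A_1: (8)(-5) − (8)(-6) = 8
Σ = 254
Area = |Σ|/2 = 127.
Hole:
Apply the surveyor's formula: 2A = Σ (x_i·y_{i+1} − x_{i+1}·y_i), indices taken mod 3.
P→Q: (-1)(0) − (0)(-3) = 0
Q→R: (0)(-1) − (-2)(0) = 0
R→P: (-2)(-3) − (-1)(-1) = 5
Σ = 5
Area = |Σ|/2 = 2.5.
Net area = 127 − 2.5 = 124.5.

124.5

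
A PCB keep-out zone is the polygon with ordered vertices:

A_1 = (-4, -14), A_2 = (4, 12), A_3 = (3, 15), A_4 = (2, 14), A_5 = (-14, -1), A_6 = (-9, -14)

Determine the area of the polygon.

247.5

Σ = (8) + (24) + (12) + (194) + (187) + (70) = 495
Area = |Σ|/2 = 247.5.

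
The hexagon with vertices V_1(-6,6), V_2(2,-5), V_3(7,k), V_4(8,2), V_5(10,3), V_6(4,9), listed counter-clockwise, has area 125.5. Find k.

The doubled signed area Σ (x_i y_{i+1} − x_{i+1} y_i) is linear in k.
With k=0 it equals 227; the coefficient of k is -6 (from the two edges through V_3).
So -6·k + 227 = 2·125.5 = 251 ⇒ k = -4.

-4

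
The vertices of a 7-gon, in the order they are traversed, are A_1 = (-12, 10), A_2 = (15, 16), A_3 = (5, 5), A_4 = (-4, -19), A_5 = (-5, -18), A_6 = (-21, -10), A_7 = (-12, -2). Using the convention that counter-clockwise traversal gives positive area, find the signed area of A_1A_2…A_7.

-497.5

Apply the shoelace formula: 2A = Σ (x_i·y_{i+1} − x_{i+1}·y_i), indices taken mod 7.
Cross-terms: -342, -5, -75, -23, -328, -78, -144  ⇒  Σ = -995
Signed area = Σ/2 = -497.5 (negative ⇒ clockwise traversal).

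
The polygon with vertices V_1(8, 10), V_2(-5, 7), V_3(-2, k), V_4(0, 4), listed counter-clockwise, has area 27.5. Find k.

Write out the shoelace sum; only the two edges meeting at V_3 involve k:
2·Area = [((-5)·k − (-2)·7) + ((-2)·4 − 0·k)] + 74
       = -5·k + 80 = 55
⇒ k = 5.

5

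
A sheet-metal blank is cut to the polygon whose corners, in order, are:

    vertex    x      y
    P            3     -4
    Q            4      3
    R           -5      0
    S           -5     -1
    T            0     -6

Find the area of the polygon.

46.5

Apply the shoelace formula: 2A = Σ (x_i·y_{i+1} − x_{i+1}·y_i), indices taken mod 5.
Σ = (25) + (15) + (5) + (30) + (18) = 93
Area = |Σ|/2 = 46.5.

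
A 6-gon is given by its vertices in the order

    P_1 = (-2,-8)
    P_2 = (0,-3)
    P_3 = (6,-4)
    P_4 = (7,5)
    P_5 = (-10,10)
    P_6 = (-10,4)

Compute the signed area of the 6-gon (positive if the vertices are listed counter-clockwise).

175

Apply the surveyor's formula: 2A = Σ (x_i·y_{i+1} − x_{i+1}·y_i), indices taken mod 6.
Cross-terms: 6, 18, 58, 120, 60, 88  ⇒  Σ = 350
Signed area = Σ/2 = 175 (positive ⇒ counter-clockwise traversal).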